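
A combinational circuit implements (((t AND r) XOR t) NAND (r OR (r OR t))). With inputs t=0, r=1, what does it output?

Substituting: (((0 AND 1) XOR 0) NAND (1 OR (1 OR 0)))
= 1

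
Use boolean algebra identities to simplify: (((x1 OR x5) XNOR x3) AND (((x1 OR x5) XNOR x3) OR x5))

By absorption (E AND (E OR v) = E):
= ((x1 OR x5) XNOR x3)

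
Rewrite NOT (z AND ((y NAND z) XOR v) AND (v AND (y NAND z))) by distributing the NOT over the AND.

NOT z OR NOT ((y NAND z) XOR v) OR NOT (v AND (y NAND z))
De Morgan's: NOT(AND of terms) = OR of negations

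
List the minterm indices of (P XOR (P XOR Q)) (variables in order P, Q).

Σm(1, 3) = (NOT P AND Q) OR (P AND Q)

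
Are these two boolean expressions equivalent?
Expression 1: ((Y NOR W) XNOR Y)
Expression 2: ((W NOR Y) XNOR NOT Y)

No. Counterexample: with W=0, Y=0, Expression 1 = 0 but Expression 2 = 1.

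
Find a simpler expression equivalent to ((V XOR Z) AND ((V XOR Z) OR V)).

By absorption (E AND (E OR v) = E):
= (V XOR Z)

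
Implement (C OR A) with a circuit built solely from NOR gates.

((C NOR A) NOR (C NOR A))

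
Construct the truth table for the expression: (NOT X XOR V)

V | X | Output
--------------
0 | 0 | 1
0 | 1 | 0
1 | 0 | 0
1 | 1 | 1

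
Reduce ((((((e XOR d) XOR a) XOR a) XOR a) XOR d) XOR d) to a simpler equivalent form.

By XOR self-cancellation ((E XOR v) XOR v = E) then XOR self-cancellation ((E XOR v) XOR v = E):
= ((e XOR d) XOR a)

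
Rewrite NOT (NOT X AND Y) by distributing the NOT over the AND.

X OR NOT Y
De Morgan's: NOT(AND of terms) = OR of negations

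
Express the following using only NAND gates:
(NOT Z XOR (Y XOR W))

(((Z NAND Z) NAND ((Z NAND Z) NAND ((Y NAND (Y NAND W)) NAND (W NAND (Y NAND W))))) NAND (((Y NAND (Y NAND W)) NAND (W NAND (Y NAND W))) NAND ((Z NAND Z) NAND ((Y NAND (Y NAND W)) NAND (W NAND (Y NAND W))))))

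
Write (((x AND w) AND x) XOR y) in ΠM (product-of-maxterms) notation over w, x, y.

ΠM(0, 2, 4, 7) = (w OR x OR y) AND (w OR NOT x OR y) AND (NOT w OR x OR y) AND (NOT w OR NOT x OR NOT y)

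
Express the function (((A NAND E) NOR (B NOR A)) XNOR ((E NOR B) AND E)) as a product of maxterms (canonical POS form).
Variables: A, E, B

ΠM(6, 7) = (NOT A OR NOT E OR B) AND (NOT A OR NOT E OR NOT B)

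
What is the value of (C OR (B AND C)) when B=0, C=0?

Substituting: (0 OR (0 AND 0))
= 0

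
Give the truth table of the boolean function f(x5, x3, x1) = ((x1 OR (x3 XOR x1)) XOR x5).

x5 | x3 | x1 | Output
---------------------
0 | 0 | 0 | 0
0 | 0 | 1 | 1
0 | 1 | 0 | 1
0 | 1 | 1 | 1
1 | 0 | 0 | 1
1 | 0 | 1 | 0
1 | 1 | 0 | 0
1 | 1 | 1 | 0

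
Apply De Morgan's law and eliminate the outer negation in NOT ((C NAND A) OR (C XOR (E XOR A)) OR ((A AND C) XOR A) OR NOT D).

NOT (C NAND A) AND NOT (C XOR (E XOR A)) AND NOT ((A AND C) XOR A) AND D
De Morgan's: NOT(OR of terms) = AND of negations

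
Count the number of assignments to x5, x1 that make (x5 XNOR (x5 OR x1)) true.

Satisfying assignments: (0,0), (1,0), (1,1)
Count: 3 out of 4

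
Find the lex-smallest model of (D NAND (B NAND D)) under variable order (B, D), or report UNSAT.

B=0, D=0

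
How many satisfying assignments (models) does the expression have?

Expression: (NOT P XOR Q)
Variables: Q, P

Satisfying assignments: (0,0), (1,1)
Count: 2 out of 4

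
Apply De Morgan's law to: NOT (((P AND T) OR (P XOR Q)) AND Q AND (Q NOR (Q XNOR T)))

NOT ((P AND T) OR (P XOR Q)) OR NOT Q OR NOT (Q NOR (Q XNOR T))
De Morgan's: NOT(AND of terms) = OR of negations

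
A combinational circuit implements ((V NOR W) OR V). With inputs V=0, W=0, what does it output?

Substituting: ((0 NOR 0) OR 0)
= 1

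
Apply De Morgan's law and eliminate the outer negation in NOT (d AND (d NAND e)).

NOT d OR NOT (d NAND e)
De Morgan's: NOT(AND of terms) = OR of negations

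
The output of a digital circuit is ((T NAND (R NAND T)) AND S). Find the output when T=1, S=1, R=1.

Substituting: ((1 NAND (1 NAND 1)) AND 1)
= 1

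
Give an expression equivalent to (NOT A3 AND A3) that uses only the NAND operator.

(((A3 NAND A3) NAND A3) NAND ((A3 NAND A3) NAND A3))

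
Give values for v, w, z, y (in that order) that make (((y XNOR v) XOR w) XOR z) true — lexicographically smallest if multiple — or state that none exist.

v=0, w=0, z=0, y=0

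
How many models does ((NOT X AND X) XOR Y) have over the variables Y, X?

Satisfying assignments: (1,0), (1,1)
Count: 2 out of 4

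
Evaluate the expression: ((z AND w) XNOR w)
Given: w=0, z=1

Substituting: ((1 AND 0) XNOR 0)
= 1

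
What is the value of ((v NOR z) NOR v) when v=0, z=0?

Substituting: ((0 NOR 0) NOR 0)
= 0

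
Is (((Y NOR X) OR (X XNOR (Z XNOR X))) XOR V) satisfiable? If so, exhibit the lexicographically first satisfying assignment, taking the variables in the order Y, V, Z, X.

Y=0, V=0, Z=0, X=0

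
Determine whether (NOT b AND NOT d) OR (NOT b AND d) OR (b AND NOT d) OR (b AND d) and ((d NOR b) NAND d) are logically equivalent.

Yes, they are equivalent — the two output columns agree on all 4 assignments:
b | d | Expression 1 | Expression 2
-----------------------------------
0 | 0 | 1 | 1
0 | 1 | 1 | 1
1 | 0 | 1 | 1
1 | 1 | 1 | 1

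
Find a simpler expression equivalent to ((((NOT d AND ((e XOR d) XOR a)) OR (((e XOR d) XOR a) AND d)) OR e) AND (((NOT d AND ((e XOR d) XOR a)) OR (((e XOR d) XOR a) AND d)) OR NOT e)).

By distribution ((E OR v) AND (E OR NOT v) = E) then distribution ((E AND v) OR (E AND NOT v) = E):
= ((e XOR d) XOR a)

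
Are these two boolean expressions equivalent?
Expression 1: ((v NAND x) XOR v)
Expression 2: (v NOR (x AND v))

No. Counterexample: with x=1, v=1, Expression 1 = 1 but Expression 2 = 0.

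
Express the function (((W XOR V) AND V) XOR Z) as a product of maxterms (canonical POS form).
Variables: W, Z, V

ΠM(0, 3, 4, 5) = (W OR Z OR V) AND (W OR NOT Z OR NOT V) AND (NOT W OR Z OR V) AND (NOT W OR Z OR NOT V)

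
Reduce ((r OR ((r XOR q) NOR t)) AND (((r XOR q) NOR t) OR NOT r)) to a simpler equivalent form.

By distribution ((E OR v) AND (E OR NOT v) = E):
= ((r XOR q) NOR t)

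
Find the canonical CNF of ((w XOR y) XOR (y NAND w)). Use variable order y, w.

(y OR NOT w) AND (NOT y OR w) AND (NOT y OR NOT w)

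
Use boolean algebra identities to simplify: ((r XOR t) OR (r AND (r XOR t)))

By absorption (E OR (E AND v) = E):
= (r XOR t)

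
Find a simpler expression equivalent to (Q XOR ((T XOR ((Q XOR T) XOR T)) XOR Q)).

By XOR self-cancellation ((E XOR v) XOR v = E) then XOR self-cancellation ((E XOR v) XOR v = E):
= (Q XOR T)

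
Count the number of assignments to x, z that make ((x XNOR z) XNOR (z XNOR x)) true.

Satisfying assignments: (0,0), (0,1), (1,0), (1,1)
Count: 4 out of 4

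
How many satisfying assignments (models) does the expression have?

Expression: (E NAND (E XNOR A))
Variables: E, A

Satisfying assignments: (0,0), (0,1), (1,0)
Count: 3 out of 4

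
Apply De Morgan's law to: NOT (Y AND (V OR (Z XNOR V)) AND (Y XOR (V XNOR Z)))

NOT Y OR NOT (V OR (Z XNOR V)) OR NOT (Y XOR (V XNOR Z))
De Morgan's: NOT(AND of terms) = OR of negations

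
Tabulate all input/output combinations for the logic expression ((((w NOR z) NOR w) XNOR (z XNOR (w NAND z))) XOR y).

z | w | y | Output
------------------
0 | 0 | 0 | 1
0 | 0 | 1 | 0
0 | 1 | 0 | 1
0 | 1 | 1 | 0
1 | 0 | 0 | 1
1 | 0 | 1 | 0
1 | 1 | 0 | 1
1 | 1 | 1 | 0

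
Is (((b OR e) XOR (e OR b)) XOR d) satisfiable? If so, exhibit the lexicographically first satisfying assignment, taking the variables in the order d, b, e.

d=1, b=0, e=0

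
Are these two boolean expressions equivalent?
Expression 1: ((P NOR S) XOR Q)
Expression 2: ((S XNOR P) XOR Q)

No. Counterexample: with Q=0, P=1, S=1, Expression 1 = 0 but Expression 2 = 1.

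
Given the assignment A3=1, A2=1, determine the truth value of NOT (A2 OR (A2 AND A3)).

Substituting: NOT (1 OR (1 AND 1))
= 0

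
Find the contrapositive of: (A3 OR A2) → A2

Contrapositive: NOT A2 → NOT (A3 OR A2)
Note: A statement and its contrapositive are logically equivalent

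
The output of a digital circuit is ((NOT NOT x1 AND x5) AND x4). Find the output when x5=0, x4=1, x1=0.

Substituting: ((NOT NOT 0 AND 0) AND 1)
= 0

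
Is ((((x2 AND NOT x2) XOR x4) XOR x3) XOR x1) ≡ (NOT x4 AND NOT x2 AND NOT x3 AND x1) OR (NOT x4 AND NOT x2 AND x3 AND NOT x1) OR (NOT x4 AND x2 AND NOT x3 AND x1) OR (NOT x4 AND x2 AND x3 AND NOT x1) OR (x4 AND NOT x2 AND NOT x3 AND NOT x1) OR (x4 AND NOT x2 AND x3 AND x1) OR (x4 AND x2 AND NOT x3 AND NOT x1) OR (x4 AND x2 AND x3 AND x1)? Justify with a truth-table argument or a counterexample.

Yes, they are equivalent — the two output columns agree on all 16 assignments:
x4 | x2 | x3 | x1 | Expression 1 | Expression 2
-----------------------------------------------
0 | 0 | 0 | 0 | 0 | 0
0 | 0 | 0 | 1 | 1 | 1
0 | 0 | 1 | 0 | 1 | 1
0 | 0 | 1 | 1 | 0 | 0
0 | 1 | 0 | 0 | 0 | 0
0 | 1 | 0 | 1 | 1 | 1
0 | 1 | 1 | 0 | 1 | 1
0 | 1 | 1 | 1 | 0 | 0
1 | 0 | 0 | 0 | 1 | 1
1 | 0 | 0 | 1 | 0 | 0
1 | 0 | 1 | 0 | 0 | 0
1 | 0 | 1 | 1 | 1 | 1
1 | 1 | 0 | 0 | 1 | 1
1 | 1 | 0 | 1 | 0 | 0
1 | 1 | 1 | 0 | 0 | 0
1 | 1 | 1 | 1 | 1 | 1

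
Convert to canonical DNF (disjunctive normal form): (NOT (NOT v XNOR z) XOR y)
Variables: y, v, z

(NOT y AND NOT v AND NOT z) OR (NOT y AND v AND z) OR (y AND NOT v AND z) OR (y AND v AND NOT z)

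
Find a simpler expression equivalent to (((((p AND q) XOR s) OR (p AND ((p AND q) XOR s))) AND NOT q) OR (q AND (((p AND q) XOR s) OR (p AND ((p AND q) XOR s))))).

By distribution ((E AND v) OR (E AND NOT v) = E) then absorption (E OR (E AND v) = E):
= ((p AND q) XOR s)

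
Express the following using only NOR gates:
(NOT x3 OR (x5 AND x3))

(((x3 NOR x3) NOR ((x5 NOR x5) NOR (x3 NOR x3))) NOR ((x3 NOR x3) NOR ((x5 NOR x5) NOR (x3 NOR x3))))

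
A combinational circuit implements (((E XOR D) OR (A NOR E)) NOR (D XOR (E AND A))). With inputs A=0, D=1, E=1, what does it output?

Substituting: (((1 XOR 1) OR (0 NOR 1)) NOR (1 XOR (1 AND 0)))
= 0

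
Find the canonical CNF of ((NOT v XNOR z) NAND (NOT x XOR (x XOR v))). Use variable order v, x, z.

(v OR x OR NOT z) AND (v OR NOT x OR NOT z)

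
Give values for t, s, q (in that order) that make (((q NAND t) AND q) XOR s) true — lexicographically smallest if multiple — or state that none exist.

t=0, s=0, q=1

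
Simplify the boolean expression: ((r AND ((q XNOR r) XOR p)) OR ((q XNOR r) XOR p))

By absorption (E OR (E AND v) = E):
= ((q XNOR r) XOR p)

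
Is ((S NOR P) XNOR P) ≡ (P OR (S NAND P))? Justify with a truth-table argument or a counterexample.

No. Counterexample: with S=0, P=0, Expression 1 = 0 but Expression 2 = 1.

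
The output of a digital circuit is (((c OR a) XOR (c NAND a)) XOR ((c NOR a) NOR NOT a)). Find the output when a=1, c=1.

Substituting: (((1 OR 1) XOR (1 NAND 1)) XOR ((1 NOR 1) NOR NOT 1))
= 0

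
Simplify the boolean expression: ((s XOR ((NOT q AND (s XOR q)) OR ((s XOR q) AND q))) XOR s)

By XOR self-cancellation ((E XOR v) XOR v = E) then distribution ((E AND v) OR (E AND NOT v) = E):
= (s XOR q)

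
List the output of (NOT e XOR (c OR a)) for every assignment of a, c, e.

a | c | e | Output
------------------
0 | 0 | 0 | 1
0 | 0 | 1 | 0
0 | 1 | 0 | 0
0 | 1 | 1 | 1
1 | 0 | 0 | 0
1 | 0 | 1 | 1
1 | 1 | 0 | 0
1 | 1 | 1 | 1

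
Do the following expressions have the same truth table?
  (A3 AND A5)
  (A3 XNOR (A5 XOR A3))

No. Counterexample: with A3=0, A5=0, Expression 1 = 0 but Expression 2 = 1.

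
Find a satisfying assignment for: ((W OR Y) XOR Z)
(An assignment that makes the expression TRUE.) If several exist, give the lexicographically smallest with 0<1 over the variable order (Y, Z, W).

Y=0, Z=0, W=1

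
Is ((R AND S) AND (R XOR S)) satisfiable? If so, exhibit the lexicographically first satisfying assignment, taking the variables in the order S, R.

UNSATISFIABLE - no assignment makes this expression true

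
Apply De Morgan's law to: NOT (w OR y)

NOT w AND NOT y
De Morgan's: NOT(OR of terms) = AND of negations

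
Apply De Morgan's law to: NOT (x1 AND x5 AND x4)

NOT x1 OR NOT x5 OR NOT x4
De Morgan's: NOT(AND of terms) = OR of negations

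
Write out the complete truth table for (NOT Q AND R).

R | Q | Output
--------------
0 | 0 | 0
0 | 1 | 0
1 | 0 | 1
1 | 1 | 0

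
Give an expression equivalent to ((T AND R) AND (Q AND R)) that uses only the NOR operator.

((((T NOR T) NOR (R NOR R)) NOR ((T NOR T) NOR (R NOR R))) NOR (((Q NOR Q) NOR (R NOR R)) NOR ((Q NOR Q) NOR (R NOR R))))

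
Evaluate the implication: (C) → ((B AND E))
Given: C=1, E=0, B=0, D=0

Antecedent (C) = 1; consequent ((B AND E)) = 0.
1 → 0 = 0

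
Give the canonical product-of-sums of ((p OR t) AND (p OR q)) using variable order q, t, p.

ΠM(0, 2, 4) = (q OR t OR p) AND (q OR NOT t OR p) AND (NOT q OR t OR p)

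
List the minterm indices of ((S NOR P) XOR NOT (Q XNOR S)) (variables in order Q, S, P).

Σm(0, 2, 3, 5) = (NOT Q AND NOT S AND NOT P) OR (NOT Q AND S AND NOT P) OR (NOT Q AND S AND P) OR (Q AND NOT S AND P)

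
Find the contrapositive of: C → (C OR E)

Contrapositive: NOT (C OR E) → NOT C
Note: A statement and its contrapositive are logically equivalent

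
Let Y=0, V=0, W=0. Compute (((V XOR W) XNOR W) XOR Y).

Substituting: (((0 XOR 0) XNOR 0) XOR 0)
= 1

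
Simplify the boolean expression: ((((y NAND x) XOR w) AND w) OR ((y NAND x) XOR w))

By absorption (E OR (E AND v) = E):
= ((y NAND x) XOR w)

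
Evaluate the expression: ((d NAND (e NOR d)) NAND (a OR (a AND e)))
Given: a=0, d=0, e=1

Substituting: ((0 NAND (1 NOR 0)) NAND (0 OR (0 AND 1)))
= 1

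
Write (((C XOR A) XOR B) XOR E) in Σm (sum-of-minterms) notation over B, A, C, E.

Σm(1, 2, 4, 7, 8, 11, 13, 14) = (NOT B AND NOT A AND NOT C AND E) OR (NOT B AND NOT A AND C AND NOT E) OR (NOT B AND A AND NOT C AND NOT E) OR (NOT B AND A AND C AND E) OR (B AND NOT A AND NOT C AND NOT E) OR (B AND NOT A AND C AND E) OR (B AND A AND NOT C AND E) OR (B AND A AND C AND NOT E)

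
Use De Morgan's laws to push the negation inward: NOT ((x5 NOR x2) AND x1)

NOT (x5 NOR x2) OR NOT x1
De Morgan's: NOT(AND of terms) = OR of negations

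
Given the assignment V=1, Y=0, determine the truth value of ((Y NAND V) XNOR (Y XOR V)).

Substituting: ((0 NAND 1) XNOR (0 XOR 1))
= 1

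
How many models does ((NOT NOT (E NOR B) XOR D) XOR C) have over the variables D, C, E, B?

Satisfying assignments: (0,0,0,0), (0,1,0,1), (0,1,1,0), (0,1,1,1), (1,0,0,1), (1,0,1,0), (1,0,1,1), (1,1,0,0)
Count: 8 out of 16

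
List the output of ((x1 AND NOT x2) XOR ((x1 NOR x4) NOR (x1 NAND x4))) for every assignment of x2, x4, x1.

x2 | x4 | x1 | Output
---------------------
0 | 0 | 0 | 0
0 | 0 | 1 | 1
0 | 1 | 0 | 0
0 | 1 | 1 | 0
1 | 0 | 0 | 0
1 | 0 | 1 | 0
1 | 1 | 0 | 0
1 | 1 | 1 | 1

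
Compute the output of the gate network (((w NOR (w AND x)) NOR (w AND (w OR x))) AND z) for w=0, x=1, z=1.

Substituting: (((0 NOR (0 AND 1)) NOR (0 AND (0 OR 1))) AND 1)
= 0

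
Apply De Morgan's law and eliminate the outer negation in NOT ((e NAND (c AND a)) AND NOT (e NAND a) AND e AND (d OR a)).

NOT (e NAND (c AND a)) OR (e NAND a) OR NOT e OR NOT (d OR a)
De Morgan's: NOT(AND of terms) = OR of negations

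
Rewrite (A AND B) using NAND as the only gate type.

((A NAND B) NAND (A NAND B))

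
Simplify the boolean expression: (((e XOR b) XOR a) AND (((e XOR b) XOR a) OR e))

By absorption (E AND (E OR v) = E):
= ((e XOR b) XOR a)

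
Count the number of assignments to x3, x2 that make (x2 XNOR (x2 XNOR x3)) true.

Satisfying assignments: (1,0), (1,1)
Count: 2 out of 4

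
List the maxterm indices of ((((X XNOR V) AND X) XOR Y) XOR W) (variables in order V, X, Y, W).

ΠM(0, 3, 4, 7, 8, 11, 13, 14) = (V OR X OR Y OR W) AND (V OR X OR NOT Y OR NOT W) AND (V OR NOT X OR Y OR W) AND (V OR NOT X OR NOT Y OR NOT W) AND (NOT V OR X OR Y OR W) AND (NOT V OR X OR NOT Y OR NOT W) AND (NOT V OR NOT X OR Y OR NOT W) AND (NOT V OR NOT X OR NOT Y OR W)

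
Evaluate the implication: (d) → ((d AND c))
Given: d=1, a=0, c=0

Antecedent (d) = 1; consequent ((d AND c)) = 0.
1 → 0 = 0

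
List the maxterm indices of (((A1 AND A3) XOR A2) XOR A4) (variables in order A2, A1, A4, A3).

ΠM(0, 1, 4, 7, 10, 11, 13, 14) = (A2 OR A1 OR A4 OR A3) AND (A2 OR A1 OR A4 OR NOT A3) AND (A2 OR NOT A1 OR A4 OR A3) AND (A2 OR NOT A1 OR NOT A4 OR NOT A3) AND (NOT A2 OR A1 OR NOT A4 OR A3) AND (NOT A2 OR A1 OR NOT A4 OR NOT A3) AND (NOT A2 OR NOT A1 OR A4 OR NOT A3) AND (NOT A2 OR NOT A1 OR NOT A4 OR A3)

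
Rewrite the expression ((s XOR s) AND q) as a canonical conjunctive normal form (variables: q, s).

(q OR s) AND (q OR NOT s) AND (NOT q OR s) AND (NOT q OR NOT s)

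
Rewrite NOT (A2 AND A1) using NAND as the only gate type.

(((A2 NAND A1) NAND (A2 NAND A1)) NAND ((A2 NAND A1) NAND (A2 NAND A1)))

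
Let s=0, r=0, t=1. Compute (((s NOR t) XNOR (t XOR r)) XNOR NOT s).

Substituting: (((0 NOR 1) XNOR (1 XOR 0)) XNOR NOT 0)
= 0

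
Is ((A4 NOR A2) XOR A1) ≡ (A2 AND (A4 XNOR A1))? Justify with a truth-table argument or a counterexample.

No. Counterexample: with A2=0, A4=0, A1=0, Expression 1 = 1 but Expression 2 = 0.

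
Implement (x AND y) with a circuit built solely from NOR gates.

((x NOR x) NOR (y NOR y))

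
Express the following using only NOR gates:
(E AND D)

((E NOR E) NOR (D NOR D))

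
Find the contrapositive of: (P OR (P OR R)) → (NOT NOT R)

Contrapositive: NOT R → NOT (P OR (P OR R))
Note: A statement and its contrapositive are logically equivalent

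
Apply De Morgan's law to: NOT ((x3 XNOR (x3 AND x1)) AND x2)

NOT (x3 XNOR (x3 AND x1)) OR NOT x2
De Morgan's: NOT(AND of terms) = OR of negations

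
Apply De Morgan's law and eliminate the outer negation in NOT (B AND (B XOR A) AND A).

NOT B OR NOT (B XOR A) OR NOT A
De Morgan's: NOT(AND of terms) = OR of negations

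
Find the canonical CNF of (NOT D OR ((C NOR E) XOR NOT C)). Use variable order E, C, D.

(E OR C OR NOT D) AND (E OR NOT C OR NOT D) AND (NOT E OR NOT C OR NOT D)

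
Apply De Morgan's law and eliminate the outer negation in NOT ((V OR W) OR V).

NOT (V OR W) AND NOT V
De Morgan's: NOT(OR of terms) = AND of negations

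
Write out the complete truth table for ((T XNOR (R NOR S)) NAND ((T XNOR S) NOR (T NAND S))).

R | T | S | Output
------------------
0 | 0 | 0 | 1
0 | 0 | 1 | 1
0 | 1 | 0 | 1
0 | 1 | 1 | 1
1 | 0 | 0 | 1
1 | 0 | 1 | 1
1 | 1 | 0 | 1
1 | 1 | 1 | 1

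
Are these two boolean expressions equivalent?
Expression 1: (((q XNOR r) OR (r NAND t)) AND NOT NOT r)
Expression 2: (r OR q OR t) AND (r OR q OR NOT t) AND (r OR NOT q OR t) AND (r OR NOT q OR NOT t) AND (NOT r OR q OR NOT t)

Yes, they are equivalent — the two output columns agree on all 8 assignments:
r | q | t | Expression 1 | Expression 2
---------------------------------------
0 | 0 | 0 | 0 | 0
0 | 0 | 1 | 0 | 0
0 | 1 | 0 | 0 | 0
0 | 1 | 1 | 0 | 0
1 | 0 | 0 | 1 | 1
1 | 0 | 1 | 0 | 0
1 | 1 | 0 | 1 | 1
1 | 1 | 1 | 1 | 1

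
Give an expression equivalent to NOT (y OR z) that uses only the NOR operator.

(((y NOR z) NOR (y NOR z)) NOR ((y NOR z) NOR (y NOR z)))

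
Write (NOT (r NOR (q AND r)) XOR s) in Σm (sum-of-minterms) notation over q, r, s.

Σm(1, 2, 5, 6) = (NOT q AND NOT r AND s) OR (NOT q AND r AND NOT s) OR (q AND NOT r AND s) OR (q AND r AND NOT s)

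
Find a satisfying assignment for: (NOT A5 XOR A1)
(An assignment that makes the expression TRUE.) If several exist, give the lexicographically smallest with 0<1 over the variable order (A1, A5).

A1=0, A5=0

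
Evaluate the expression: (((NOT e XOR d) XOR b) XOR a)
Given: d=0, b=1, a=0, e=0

Substituting: (((NOT 0 XOR 0) XOR 1) XOR 0)
= 0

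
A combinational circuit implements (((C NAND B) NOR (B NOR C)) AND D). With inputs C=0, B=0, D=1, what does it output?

Substituting: (((0 NAND 0) NOR (0 NOR 0)) AND 1)
= 0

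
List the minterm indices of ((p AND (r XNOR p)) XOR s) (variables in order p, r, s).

Σm(1, 3, 5, 6) = (NOT p AND NOT r AND s) OR (NOT p AND r AND s) OR (p AND NOT r AND s) OR (p AND r AND NOT s)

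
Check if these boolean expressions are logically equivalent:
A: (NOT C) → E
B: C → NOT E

No, Inverse is not equivalent to original (counterexample: E=0, C=0)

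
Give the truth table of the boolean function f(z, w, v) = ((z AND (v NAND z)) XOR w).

z | w | v | Output
------------------
0 | 0 | 0 | 0
0 | 0 | 1 | 0
0 | 1 | 0 | 1
0 | 1 | 1 | 1
1 | 0 | 0 | 1
1 | 0 | 1 | 0
1 | 1 | 0 | 0
1 | 1 | 1 | 1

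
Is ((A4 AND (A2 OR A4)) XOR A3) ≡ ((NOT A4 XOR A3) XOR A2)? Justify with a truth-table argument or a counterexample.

No. Counterexample: with A4=0, A3=0, A2=0, Expression 1 = 0 but Expression 2 = 1.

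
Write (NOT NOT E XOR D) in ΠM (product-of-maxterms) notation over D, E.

ΠM(0, 3) = (D OR E) AND (NOT D OR NOT E)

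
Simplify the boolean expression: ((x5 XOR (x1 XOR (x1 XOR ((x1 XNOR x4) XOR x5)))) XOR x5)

By XOR self-cancellation ((E XOR v) XOR v = E) then XOR self-cancellation ((E XOR v) XOR v = E):
= ((x1 XNOR x4) XOR x5)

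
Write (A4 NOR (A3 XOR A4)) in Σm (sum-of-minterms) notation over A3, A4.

Σm(0) = (NOT A3 AND NOT A4)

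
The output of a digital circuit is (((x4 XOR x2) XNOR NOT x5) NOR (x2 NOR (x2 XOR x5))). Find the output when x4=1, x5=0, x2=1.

Substituting: (((1 XOR 1) XNOR NOT 0) NOR (1 NOR (1 XOR 0)))
= 1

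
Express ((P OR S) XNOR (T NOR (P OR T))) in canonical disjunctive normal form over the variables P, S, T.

(NOT P AND NOT S AND T) OR (NOT P AND S AND NOT T)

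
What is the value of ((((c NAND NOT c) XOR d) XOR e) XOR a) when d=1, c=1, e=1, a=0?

Substituting: ((((1 NAND NOT 1) XOR 1) XOR 1) XOR 0)
= 1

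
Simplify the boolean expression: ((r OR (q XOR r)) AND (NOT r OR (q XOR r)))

By distribution ((E OR v) AND (E OR NOT v) = E):
= (q XOR r)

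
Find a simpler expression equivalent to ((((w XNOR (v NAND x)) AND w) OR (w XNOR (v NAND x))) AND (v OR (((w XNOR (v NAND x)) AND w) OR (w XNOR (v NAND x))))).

By absorption (E AND (E OR v) = E) then absorption (E OR (E AND v) = E):
= (w XNOR (v NAND x))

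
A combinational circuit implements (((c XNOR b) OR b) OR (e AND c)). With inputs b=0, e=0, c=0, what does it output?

Substituting: (((0 XNOR 0) OR 0) OR (0 AND 0))
= 1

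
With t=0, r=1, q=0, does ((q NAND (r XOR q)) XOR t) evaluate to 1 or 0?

Substituting: ((0 NAND (1 XOR 0)) XOR 0)
= 1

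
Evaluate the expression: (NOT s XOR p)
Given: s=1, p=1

Substituting: (NOT 1 XOR 1)
= 1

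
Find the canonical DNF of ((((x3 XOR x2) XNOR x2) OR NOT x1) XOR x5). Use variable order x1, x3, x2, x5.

(NOT x1 AND NOT x3 AND NOT x2 AND NOT x5) OR (NOT x1 AND NOT x3 AND x2 AND NOT x5) OR (NOT x1 AND x3 AND NOT x2 AND NOT x5) OR (NOT x1 AND x3 AND x2 AND NOT x5) OR (x1 AND NOT x3 AND NOT x2 AND NOT x5) OR (x1 AND NOT x3 AND x2 AND NOT x5) OR (x1 AND x3 AND NOT x2 AND x5) OR (x1 AND x3 AND x2 AND x5)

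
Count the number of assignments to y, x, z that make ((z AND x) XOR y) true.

Satisfying assignments: (0,1,1), (1,0,0), (1,0,1), (1,1,0)
Count: 4 out of 8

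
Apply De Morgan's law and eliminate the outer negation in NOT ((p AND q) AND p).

NOT (p AND q) OR NOT p
De Morgan's: NOT(AND of terms) = OR of negations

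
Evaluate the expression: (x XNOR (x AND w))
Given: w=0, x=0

Substituting: (0 XNOR (0 AND 0))
= 1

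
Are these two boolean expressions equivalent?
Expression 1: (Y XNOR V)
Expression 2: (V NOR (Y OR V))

No. Counterexample: with Y=1, V=1, Expression 1 = 1 but Expression 2 = 0.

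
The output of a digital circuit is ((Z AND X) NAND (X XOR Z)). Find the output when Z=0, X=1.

Substituting: ((0 AND 1) NAND (1 XOR 0))
= 1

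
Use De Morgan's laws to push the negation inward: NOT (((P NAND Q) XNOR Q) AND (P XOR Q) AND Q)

NOT ((P NAND Q) XNOR Q) OR NOT (P XOR Q) OR NOT Q
De Morgan's: NOT(AND of terms) = OR of negations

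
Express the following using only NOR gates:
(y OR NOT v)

((y NOR (v NOR v)) NOR (y NOR (v NOR v)))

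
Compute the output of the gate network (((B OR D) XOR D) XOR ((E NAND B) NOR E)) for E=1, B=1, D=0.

Substituting: (((1 OR 0) XOR 0) XOR ((1 NAND 1) NOR 1))
= 1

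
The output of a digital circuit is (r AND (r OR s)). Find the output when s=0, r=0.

Substituting: (0 AND (0 OR 0))
= 0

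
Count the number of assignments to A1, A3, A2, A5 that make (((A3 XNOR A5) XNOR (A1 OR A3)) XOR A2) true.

Satisfying assignments: (0,0,0,1), (0,0,1,0), (0,1,0,1), (0,1,1,0), (1,0,0,0), (1,0,1,1), (1,1,0,1), (1,1,1,0)
Count: 8 out of 16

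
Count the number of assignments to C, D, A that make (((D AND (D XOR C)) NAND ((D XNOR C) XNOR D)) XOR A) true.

Satisfying assignments: (0,0,0), (0,1,0), (1,0,0), (1,1,0)
Count: 4 out of 8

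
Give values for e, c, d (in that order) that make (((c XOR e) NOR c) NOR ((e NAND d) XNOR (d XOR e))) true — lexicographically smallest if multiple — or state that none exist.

e=0, c=1, d=0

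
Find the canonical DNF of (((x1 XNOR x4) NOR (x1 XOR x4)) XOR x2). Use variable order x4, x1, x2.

(NOT x4 AND NOT x1 AND x2) OR (NOT x4 AND x1 AND x2) OR (x4 AND NOT x1 AND x2) OR (x4 AND x1 AND x2)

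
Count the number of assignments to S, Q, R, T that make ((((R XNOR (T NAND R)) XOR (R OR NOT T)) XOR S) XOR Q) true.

Satisfying assignments: (0,0,0,0), (0,0,1,1), (0,1,0,1), (0,1,1,0), (1,0,0,1), (1,0,1,0), (1,1,0,0), (1,1,1,1)
Count: 8 out of 16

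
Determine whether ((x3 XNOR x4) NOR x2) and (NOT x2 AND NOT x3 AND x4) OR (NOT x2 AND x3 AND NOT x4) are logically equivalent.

Yes, they are equivalent — the two output columns agree on all 8 assignments:
x2 | x3 | x4 | Expression 1 | Expression 2
------------------------------------------
0 | 0 | 0 | 0 | 0
0 | 0 | 1 | 1 | 1
0 | 1 | 0 | 1 | 1
0 | 1 | 1 | 0 | 0
1 | 0 | 0 | 0 | 0
1 | 0 | 1 | 0 | 0
1 | 1 | 0 | 0 | 0
1 | 1 | 1 | 0 | 0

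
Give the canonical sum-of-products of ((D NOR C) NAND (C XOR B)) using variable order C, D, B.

Σm(0, 2, 3, 4, 5, 6, 7) = (NOT C AND NOT D AND NOT B) OR (NOT C AND D AND NOT B) OR (NOT C AND D AND B) OR (C AND NOT D AND NOT B) OR (C AND NOT D AND B) OR (C AND D AND NOT B) OR (C AND D AND B)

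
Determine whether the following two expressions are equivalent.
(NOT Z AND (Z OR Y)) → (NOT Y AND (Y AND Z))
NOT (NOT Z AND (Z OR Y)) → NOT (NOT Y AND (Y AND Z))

No, Inverse is not equivalent to original (counterexample: Y=1, Z=0)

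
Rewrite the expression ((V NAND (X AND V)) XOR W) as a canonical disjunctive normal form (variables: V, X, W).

(NOT V AND NOT X AND NOT W) OR (NOT V AND X AND NOT W) OR (V AND NOT X AND NOT W) OR (V AND X AND W)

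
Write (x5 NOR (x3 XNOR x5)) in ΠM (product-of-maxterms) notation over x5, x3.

ΠM(0, 2, 3) = (x5 OR x3) AND (NOT x5 OR x3) AND (NOT x5 OR NOT x3)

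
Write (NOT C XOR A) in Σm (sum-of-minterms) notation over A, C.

Σm(0, 3) = (NOT A AND NOT C) OR (A AND C)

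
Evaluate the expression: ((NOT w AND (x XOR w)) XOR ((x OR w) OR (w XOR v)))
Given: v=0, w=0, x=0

Substituting: ((NOT 0 AND (0 XOR 0)) XOR ((0 OR 0) OR (0 XOR 0)))
= 0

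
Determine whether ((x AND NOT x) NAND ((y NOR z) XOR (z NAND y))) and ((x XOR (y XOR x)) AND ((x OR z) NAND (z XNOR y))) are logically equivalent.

No. Counterexample: with z=0, x=0, y=0, Expression 1 = 1 but Expression 2 = 0.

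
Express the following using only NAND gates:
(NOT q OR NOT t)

(((q NAND q) NAND (q NAND q)) NAND ((t NAND t) NAND (t NAND t)))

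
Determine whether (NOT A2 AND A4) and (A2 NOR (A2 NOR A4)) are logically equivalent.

Yes, they are equivalent — the two output columns agree on all 4 assignments:
A2 | A4 | Expression 1 | Expression 2
-------------------------------------
0 | 0 | 0 | 0
0 | 1 | 1 | 1
1 | 0 | 0 | 0
1 | 1 | 0 | 0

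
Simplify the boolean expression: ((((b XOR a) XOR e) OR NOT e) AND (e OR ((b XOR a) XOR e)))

By distribution ((E OR v) AND (E OR NOT v) = E):
= ((b XOR a) XOR e)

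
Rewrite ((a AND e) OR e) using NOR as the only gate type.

((((a NOR a) NOR (e NOR e)) NOR e) NOR (((a NOR a) NOR (e NOR e)) NOR e))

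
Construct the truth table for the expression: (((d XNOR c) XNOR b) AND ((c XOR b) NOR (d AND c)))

b | c | d | Output
------------------
0 | 0 | 0 | 0
0 | 0 | 1 | 1
0 | 1 | 0 | 0
0 | 1 | 1 | 0
1 | 0 | 0 | 0
1 | 0 | 1 | 0
1 | 1 | 0 | 0
1 | 1 | 1 | 0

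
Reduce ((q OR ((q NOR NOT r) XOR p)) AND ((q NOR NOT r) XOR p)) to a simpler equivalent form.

By absorption (E AND (E OR v) = E):
= ((q NOR NOT r) XOR p)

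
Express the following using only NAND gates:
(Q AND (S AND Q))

((Q NAND ((S NAND Q) NAND (S NAND Q))) NAND (Q NAND ((S NAND Q) NAND (S NAND Q))))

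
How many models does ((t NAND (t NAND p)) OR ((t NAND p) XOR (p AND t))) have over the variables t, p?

Satisfying assignments: (0,0), (0,1), (1,0), (1,1)
Count: 4 out of 4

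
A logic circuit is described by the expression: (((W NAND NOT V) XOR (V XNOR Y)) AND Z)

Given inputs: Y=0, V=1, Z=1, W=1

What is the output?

Substituting: (((1 NAND NOT 1) XOR (1 XNOR 0)) AND 1)
= 1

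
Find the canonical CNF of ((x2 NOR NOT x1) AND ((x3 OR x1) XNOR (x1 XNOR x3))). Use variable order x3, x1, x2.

(x3 OR x1 OR x2) AND (x3 OR x1 OR NOT x2) AND (x3 OR NOT x1 OR x2) AND (x3 OR NOT x1 OR NOT x2) AND (NOT x3 OR x1 OR x2) AND (NOT x3 OR x1 OR NOT x2) AND (NOT x3 OR NOT x1 OR NOT x2)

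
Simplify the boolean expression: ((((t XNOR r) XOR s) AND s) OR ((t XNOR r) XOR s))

By absorption (E OR (E AND v) = E):
= ((t XNOR r) XOR s)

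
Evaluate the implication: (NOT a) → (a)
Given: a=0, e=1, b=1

Antecedent (NOT a) = 1; consequent (a) = 0.
1 → 0 = 0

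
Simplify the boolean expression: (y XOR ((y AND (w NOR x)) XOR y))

By XOR self-cancellation ((E XOR v) XOR v = E):
= (y AND (w NOR x))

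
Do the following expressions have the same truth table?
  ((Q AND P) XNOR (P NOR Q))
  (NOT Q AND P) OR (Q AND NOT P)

Yes, they are equivalent — the two output columns agree on all 4 assignments:
Q | P | Expression 1 | Expression 2
-----------------------------------
0 | 0 | 0 | 0
0 | 1 | 1 | 1
1 | 0 | 1 | 1
1 | 1 | 0 | 0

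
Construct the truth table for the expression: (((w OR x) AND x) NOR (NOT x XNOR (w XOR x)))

w | x | Output
--------------
0 | 0 | 1
0 | 1 | 0
1 | 0 | 0
1 | 1 | 0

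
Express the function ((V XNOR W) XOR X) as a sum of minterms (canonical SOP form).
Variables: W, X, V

Σm(0, 3, 5, 6) = (NOT W AND NOT X AND NOT V) OR (NOT W AND X AND V) OR (W AND NOT X AND V) OR (W AND X AND NOT V)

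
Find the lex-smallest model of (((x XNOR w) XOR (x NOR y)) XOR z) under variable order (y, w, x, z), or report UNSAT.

y=0, w=0, x=0, z=1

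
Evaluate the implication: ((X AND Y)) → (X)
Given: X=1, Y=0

Antecedent ((X AND Y)) = 0; consequent (X) = 1.
0 → 1 = 1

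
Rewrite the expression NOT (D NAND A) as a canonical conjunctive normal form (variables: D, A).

(D OR A) AND (D OR NOT A) AND (NOT D OR A)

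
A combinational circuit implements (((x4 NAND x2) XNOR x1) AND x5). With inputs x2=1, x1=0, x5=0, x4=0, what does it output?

Substituting: (((0 NAND 1) XNOR 0) AND 0)
= 0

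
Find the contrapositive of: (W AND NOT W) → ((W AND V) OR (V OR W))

Contrapositive: NOT ((W AND V) OR (V OR W)) → NOT (W AND NOT W)
Note: A statement and its contrapositive are logically equivalent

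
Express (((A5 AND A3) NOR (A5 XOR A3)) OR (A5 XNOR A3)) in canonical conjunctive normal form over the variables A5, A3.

(A5 OR NOT A3) AND (NOT A5 OR A3)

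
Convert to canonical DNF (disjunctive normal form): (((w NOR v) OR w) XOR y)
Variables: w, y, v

(NOT w AND NOT y AND NOT v) OR (NOT w AND y AND v) OR (w AND NOT y AND NOT v) OR (w AND NOT y AND v)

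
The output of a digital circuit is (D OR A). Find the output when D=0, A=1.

Substituting: (0 OR 1)
= 1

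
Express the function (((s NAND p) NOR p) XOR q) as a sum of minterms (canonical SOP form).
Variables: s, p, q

Σm(1, 3, 5, 7) = (NOT s AND NOT p AND q) OR (NOT s AND p AND q) OR (s AND NOT p AND q) OR (s AND p AND q)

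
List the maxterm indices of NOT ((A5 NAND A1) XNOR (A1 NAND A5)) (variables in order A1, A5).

ΠM(0, 1, 2, 3) = (A1 OR A5) AND (A1 OR NOT A5) AND (NOT A1 OR A5) AND (NOT A1 OR NOT A5)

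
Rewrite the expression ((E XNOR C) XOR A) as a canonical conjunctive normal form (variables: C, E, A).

(C OR E OR NOT A) AND (C OR NOT E OR A) AND (NOT C OR E OR A) AND (NOT C OR NOT E OR NOT A)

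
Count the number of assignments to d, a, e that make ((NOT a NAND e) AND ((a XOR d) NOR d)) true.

Satisfying assignments: (0,0,0)
Count: 1 out of 8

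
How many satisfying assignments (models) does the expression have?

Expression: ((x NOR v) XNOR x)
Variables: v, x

Satisfying assignments: (1,0)
Count: 1 out of 4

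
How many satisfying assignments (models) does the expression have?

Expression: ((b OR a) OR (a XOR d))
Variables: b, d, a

Satisfying assignments: (0,0,1), (0,1,0), (0,1,1), (1,0,0), (1,0,1), (1,1,0), (1,1,1)
Count: 7 out of 8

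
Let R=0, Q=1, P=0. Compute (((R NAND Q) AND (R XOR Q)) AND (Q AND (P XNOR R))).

Substituting: (((0 NAND 1) AND (0 XOR 1)) AND (1 AND (0 XNOR 0)))
= 1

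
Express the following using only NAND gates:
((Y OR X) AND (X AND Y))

((((Y NAND Y) NAND (X NAND X)) NAND ((X NAND Y) NAND (X NAND Y))) NAND (((Y NAND Y) NAND (X NAND X)) NAND ((X NAND Y) NAND (X NAND Y))))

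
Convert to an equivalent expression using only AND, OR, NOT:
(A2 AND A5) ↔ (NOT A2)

((A2 AND A5) AND (NOT A2)) OR (NOT (A2 AND A5) AND A2)
(Biconditional = both true or both false)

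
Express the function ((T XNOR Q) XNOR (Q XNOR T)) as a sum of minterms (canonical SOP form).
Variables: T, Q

Σm(0, 1, 2, 3) = (NOT T AND NOT Q) OR (NOT T AND Q) OR (T AND NOT Q) OR (T AND Q)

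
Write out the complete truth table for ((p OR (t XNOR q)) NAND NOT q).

p | t | q | Output
------------------
0 | 0 | 0 | 0
0 | 0 | 1 | 1
0 | 1 | 0 | 1
0 | 1 | 1 | 1
1 | 0 | 0 | 0
1 | 0 | 1 | 1
1 | 1 | 0 | 0
1 | 1 | 1 | 1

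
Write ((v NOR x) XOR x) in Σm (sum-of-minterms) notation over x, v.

Σm(0, 2, 3) = (NOT x AND NOT v) OR (x AND NOT v) OR (x AND v)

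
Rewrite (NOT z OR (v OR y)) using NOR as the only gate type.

(((z NOR z) NOR ((v NOR y) NOR (v NOR y))) NOR ((z NOR z) NOR ((v NOR y) NOR (v NOR y))))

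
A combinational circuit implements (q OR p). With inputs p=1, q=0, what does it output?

Substituting: (0 OR 1)
= 1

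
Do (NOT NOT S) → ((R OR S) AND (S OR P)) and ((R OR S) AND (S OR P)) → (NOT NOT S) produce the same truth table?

No, Converse is not equivalent to original (counterexample: S=0, P=1, R=1)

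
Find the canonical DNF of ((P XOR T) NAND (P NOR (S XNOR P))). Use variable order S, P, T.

(NOT S AND NOT P AND NOT T) OR (NOT S AND NOT P AND T) OR (NOT S AND P AND NOT T) OR (NOT S AND P AND T) OR (S AND NOT P AND NOT T) OR (S AND P AND NOT T) OR (S AND P AND T)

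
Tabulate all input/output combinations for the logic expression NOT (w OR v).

v | w | Output
--------------
0 | 0 | 1
0 | 1 | 0
1 | 0 | 0
1 | 1 | 0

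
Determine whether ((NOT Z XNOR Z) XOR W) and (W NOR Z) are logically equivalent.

No. Counterexample: with W=0, Z=0, Expression 1 = 0 but Expression 2 = 1.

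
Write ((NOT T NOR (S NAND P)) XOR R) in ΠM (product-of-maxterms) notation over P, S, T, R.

ΠM(0, 2, 4, 6, 8, 10, 12, 15) = (P OR S OR T OR R) AND (P OR S OR NOT T OR R) AND (P OR NOT S OR T OR R) AND (P OR NOT S OR NOT T OR R) AND (NOT P OR S OR T OR R) AND (NOT P OR S OR NOT T OR R) AND (NOT P OR NOT S OR T OR R) AND (NOT P OR NOT S OR NOT T OR NOT R)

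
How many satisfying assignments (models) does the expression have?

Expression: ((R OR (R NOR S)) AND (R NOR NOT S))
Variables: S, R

No assignment satisfies the expression.
Count: 0 out of 4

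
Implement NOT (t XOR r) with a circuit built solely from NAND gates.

(((t NAND (t NAND r)) NAND (r NAND (t NAND r))) NAND ((t NAND (t NAND r)) NAND (r NAND (t NAND r))))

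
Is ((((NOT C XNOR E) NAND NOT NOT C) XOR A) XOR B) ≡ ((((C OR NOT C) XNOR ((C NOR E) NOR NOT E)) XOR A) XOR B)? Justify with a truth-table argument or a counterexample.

No. Counterexample: with E=0, C=0, A=0, B=0, Expression 1 = 1 but Expression 2 = 0.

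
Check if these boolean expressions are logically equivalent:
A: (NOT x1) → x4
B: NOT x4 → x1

Yes, Contrapositive is always equivalent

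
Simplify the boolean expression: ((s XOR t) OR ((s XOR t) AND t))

By absorption (E OR (E AND v) = E):
= (s XOR t)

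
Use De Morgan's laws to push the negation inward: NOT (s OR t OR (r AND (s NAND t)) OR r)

NOT s AND NOT t AND NOT (r AND (s NAND t)) AND NOT r
De Morgan's: NOT(OR of terms) = AND of negations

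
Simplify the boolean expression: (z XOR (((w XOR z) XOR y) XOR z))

By XOR self-cancellation ((E XOR v) XOR v = E):
= ((w XOR z) XOR y)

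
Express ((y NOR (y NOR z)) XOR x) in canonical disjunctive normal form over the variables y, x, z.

(NOT y AND NOT x AND z) OR (NOT y AND x AND NOT z) OR (y AND x AND NOT z) OR (y AND x AND z)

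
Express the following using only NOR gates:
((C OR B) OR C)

((((C NOR B) NOR (C NOR B)) NOR C) NOR (((C NOR B) NOR (C NOR B)) NOR C))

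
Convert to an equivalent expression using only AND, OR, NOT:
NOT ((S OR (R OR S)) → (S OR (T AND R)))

(S OR (R OR S)) AND NOT (S OR (T AND R))
(Negated implication: NOT(A → B) = A AND NOT B)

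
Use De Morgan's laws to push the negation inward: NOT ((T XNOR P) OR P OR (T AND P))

NOT (T XNOR P) AND NOT P AND NOT (T AND P)
De Morgan's: NOT(OR of terms) = AND of negations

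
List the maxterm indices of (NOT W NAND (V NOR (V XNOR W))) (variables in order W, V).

ΠM() = TRUE (no maxterms)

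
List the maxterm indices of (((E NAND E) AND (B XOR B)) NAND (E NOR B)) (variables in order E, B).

ΠM() = TRUE (no maxterms)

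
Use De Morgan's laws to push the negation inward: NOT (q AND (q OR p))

NOT q OR NOT (q OR p)
De Morgan's: NOT(AND of terms) = OR of negations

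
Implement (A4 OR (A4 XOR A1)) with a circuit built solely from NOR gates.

((A4 NOR ((((A4 NOR A1) NOR (A4 NOR A1)) NOR ((A4 NOR A1) NOR (A4 NOR A1))) NOR ((((A4 NOR A4) NOR (A1 NOR A1)) NOR ((A4 NOR A4) NOR (A1 NOR A1))) NOR (((A4 NOR A4) NOR (A1 NOR A1)) NOR ((A4 NOR A4) NOR (A1 NOR A1)))))) NOR (A4 NOR ((((A4 NOR A1) NOR (A4 NOR A1)) NOR ((A4 NOR A1) NOR (A4 NOR A1))) NOR ((((A4 NOR A4) NOR (A1 NOR A1)) NOR ((A4 NOR A4) NOR (A1 NOR A1))) NOR (((A4 NOR A4) NOR (A1 NOR A1)) NOR ((A4 NOR A4) NOR (A1 NOR A1)))))))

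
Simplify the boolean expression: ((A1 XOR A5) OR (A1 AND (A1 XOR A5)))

By absorption (E OR (E AND v) = E):
= (A1 XOR A5)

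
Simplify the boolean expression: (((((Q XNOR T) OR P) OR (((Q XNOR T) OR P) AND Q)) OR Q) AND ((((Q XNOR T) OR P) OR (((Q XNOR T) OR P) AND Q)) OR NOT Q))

By distribution ((E OR v) AND (E OR NOT v) = E) then absorption (E OR (E AND v) = E):
= ((Q XNOR T) OR P)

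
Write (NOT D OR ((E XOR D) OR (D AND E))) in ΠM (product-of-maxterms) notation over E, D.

ΠM() = TRUE (no maxterms)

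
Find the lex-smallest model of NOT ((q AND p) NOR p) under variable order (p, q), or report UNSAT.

p=1, q=0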